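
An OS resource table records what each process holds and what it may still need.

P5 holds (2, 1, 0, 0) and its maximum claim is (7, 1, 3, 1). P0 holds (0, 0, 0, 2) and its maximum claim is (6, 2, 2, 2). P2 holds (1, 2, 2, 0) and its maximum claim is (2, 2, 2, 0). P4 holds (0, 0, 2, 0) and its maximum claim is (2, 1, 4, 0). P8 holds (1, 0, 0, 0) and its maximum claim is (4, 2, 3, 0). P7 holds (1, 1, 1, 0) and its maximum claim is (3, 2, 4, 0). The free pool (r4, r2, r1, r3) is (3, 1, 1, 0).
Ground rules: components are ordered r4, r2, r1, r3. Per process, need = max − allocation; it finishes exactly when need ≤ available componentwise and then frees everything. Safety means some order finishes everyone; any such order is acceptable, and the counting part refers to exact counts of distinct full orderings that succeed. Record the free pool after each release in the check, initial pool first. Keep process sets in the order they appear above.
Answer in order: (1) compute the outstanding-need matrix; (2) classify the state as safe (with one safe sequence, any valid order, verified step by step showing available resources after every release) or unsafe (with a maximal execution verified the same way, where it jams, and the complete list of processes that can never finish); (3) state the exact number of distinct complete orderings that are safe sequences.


(1) Remaining need (order r4, r2, r1, r3):
  P5: (5, 0, 3, 1)
  P0: (6, 2, 2, 0)
  P2: (1, 0, 0, 0)
  P4: (2, 1, 2, 0)
  P8: (3, 2, 3, 0)
  P7: (2, 1, 3, 0)
(2) SAFE. One safe sequence: P2, P7, P4, P8, P0, P5.
Key observation: the first exact fit in this order is P7 — it needs (2, 1, 3, 0) with (4, 3, 3, 0) free, meeting a requested resource to the last unit.
Check, step by step:
  pool = (3, 1, 1, 0)
  P2: need (1, 0, 0, 0) fits (3, 1, 1, 0); releases (1, 2, 2, 0), pool now (4, 3, 3, 0)
  P7: need (2, 1, 3, 0) fits (4, 3, 3, 0); releases (1, 1, 1, 0), pool now (5, 4, 4, 0)
  P4: need (2, 1, 2, 0) fits (5, 4, 4, 0); releases (0, 0, 2, 0), pool now (5, 4, 6, 0)
  P8: need (3, 2, 3, 0) fits (5, 4, 6, 0); releases (1, 0, 0, 0), pool now (6, 4, 6, 0)
  P0: need (6, 2, 2, 0) fits (6, 4, 6, 0); releases (0, 0, 0, 2), pool now (6, 4, 6, 2)
  P5: need (5, 0, 3, 1) fits (6, 4, 6, 2); releases (2, 1, 0, 0), pool now (8, 5, 6, 2)
(3) The exact count: 10 of the possible complete orderings are safe sequences.


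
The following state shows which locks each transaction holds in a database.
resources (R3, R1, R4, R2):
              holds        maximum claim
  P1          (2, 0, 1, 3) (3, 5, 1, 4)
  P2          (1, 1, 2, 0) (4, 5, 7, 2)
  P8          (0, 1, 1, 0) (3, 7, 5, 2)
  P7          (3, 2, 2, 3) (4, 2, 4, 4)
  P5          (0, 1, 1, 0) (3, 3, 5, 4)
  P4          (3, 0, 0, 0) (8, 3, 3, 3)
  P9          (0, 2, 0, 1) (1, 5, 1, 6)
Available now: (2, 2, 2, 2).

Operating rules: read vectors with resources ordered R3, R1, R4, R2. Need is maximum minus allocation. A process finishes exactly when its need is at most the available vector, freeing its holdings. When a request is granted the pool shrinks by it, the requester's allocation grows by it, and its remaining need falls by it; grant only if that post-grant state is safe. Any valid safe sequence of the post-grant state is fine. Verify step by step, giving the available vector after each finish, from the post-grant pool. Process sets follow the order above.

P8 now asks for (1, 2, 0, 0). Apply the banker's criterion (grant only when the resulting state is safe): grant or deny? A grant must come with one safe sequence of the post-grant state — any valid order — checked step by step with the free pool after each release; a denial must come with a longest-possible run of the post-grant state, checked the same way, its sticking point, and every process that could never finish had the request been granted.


GRANT. The post-grant state is safe; one safe sequence: P7, P5, P9, P1, P2, P8, P4.
Key observation: granting shrinks the pool to (1, 0, 2, 2), yet P7 still fits and the chain goes through.
Verifying the post-grant state step by step:
  pool = (1, 0, 2, 2)
  P7: need (1, 0, 2, 1) fits (1, 0, 2, 2); releases (3, 2, 2, 3), pool now (4, 2, 4, 5)
  P5: need (3, 2, 4, 4) fits (4, 2, 4, 5); releases (0, 1, 1, 0), pool now (4, 3, 5, 5)
  P9: need (1, 3, 1, 5) fits (4, 3, 5, 5); releases (0, 2, 0, 1), pool now (4, 5, 5, 6)
  P1: need (1, 5, 0, 1) fits (4, 5, 5, 6); releases (2, 0, 1, 3), pool now (6, 5, 6, 9)
  P2: need (3, 4, 5, 2) fits (6, 5, 6, 9); releases (1, 1, 2, 0), pool now (7, 6, 8, 9)
  P8: need (2, 4, 4, 2) fits (7, 6, 8, 9); releases (1, 3, 1, 0), pool now (8, 9, 9, 9)
  P4: need (5, 3, 3, 3) fits (8, 9, 9, 9); releases (3, 0, 0, 0), pool now (11, 9, 9, 9)


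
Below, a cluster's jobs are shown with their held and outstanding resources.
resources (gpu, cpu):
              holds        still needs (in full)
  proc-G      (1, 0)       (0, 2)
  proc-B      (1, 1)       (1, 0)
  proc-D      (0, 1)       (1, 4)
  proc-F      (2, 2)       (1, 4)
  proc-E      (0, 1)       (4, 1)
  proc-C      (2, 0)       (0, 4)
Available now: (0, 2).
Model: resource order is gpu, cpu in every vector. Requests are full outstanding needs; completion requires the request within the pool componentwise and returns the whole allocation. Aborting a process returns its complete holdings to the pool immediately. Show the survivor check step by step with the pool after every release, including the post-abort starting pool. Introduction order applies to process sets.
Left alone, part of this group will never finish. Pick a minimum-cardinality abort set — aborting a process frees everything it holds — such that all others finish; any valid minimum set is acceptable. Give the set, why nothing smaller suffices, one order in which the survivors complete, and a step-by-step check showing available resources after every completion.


Minimum abort set: proc-D.
Key observation: proc-C had no path to completion before; after the abort of proc-D ((0, 1) returned), step 3 is where it fits.
No smaller set exists: with zero aborts the deadlock remains.
One survivor order: proc-G, proc-B, proc-C, proc-E, proc-F. Step-by-step check (post-abort pool first):
  pool = (0, 3)
  proc-G needs (0, 2) <= (0, 3) -> finishes; pool += (1, 0) = (1, 3)
  proc-B needs (1, 0) <= (1, 3) -> finishes; pool += (1, 1) = (2, 4)
  proc-C needs (0, 4) <= (2, 4) -> finishes; pool += (2, 0) = (4, 4)
  proc-E needs (4, 1) <= (4, 4) -> finishes; pool += (0, 1) = (4, 5)
  proc-F needs (1, 4) <= (4, 5) -> finishes; pool += (2, 2) = (6, 7)


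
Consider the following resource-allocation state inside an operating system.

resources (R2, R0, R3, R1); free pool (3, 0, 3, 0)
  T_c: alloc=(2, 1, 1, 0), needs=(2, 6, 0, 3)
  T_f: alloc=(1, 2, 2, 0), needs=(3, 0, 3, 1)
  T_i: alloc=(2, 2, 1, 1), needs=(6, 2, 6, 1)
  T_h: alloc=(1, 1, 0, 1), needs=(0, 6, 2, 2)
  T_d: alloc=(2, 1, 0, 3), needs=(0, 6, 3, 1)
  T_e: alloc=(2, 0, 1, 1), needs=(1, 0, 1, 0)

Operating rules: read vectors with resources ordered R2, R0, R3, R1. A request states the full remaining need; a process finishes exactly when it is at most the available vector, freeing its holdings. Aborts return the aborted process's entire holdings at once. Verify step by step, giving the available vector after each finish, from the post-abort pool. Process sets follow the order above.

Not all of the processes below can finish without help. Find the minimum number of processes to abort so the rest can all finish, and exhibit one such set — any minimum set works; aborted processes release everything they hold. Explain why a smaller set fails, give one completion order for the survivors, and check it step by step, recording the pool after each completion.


The answer: abort T_c and T_d.
Key observation: T_h had no path to completion before; after the abort of T_c and T_d ((4, 2, 1, 3) returned), step 4 is where it fits.
Why nothing smaller works — every single abort fails: T_c alone leaves T_h blocked (short on R0); T_f alone leaves T_c blocked (short on R0 and R1); T_i alone leaves T_c blocked (short on R0 and R1); T_h alone leaves T_c blocked (short on R0); T_d alone leaves T_c blocked (short on R0); T_e alone leaves T_c blocked (short on R0 and R1).
The survivors complete as T_e, T_f, T_i, T_h. Check, step by step (starting from the post-abort pool):
  pool = (7, 2, 4, 3)
  run T_e (needs (1, 0, 1, 0), free (7, 2, 4, 3)); after release of (2, 0, 1, 1) the pool is (9, 2, 5, 4)
  run T_f (needs (3, 0, 3, 1), free (9, 2, 5, 4)); after release of (1, 2, 2, 0) the pool is (10, 4, 7, 4)
  run T_i (needs (6, 2, 6, 1), free (10, 4, 7, 4)); after release of (2, 2, 1, 1) the pool is (12, 6, 8, 5)
  run T_h (needs (0, 6, 2, 2), free (12, 6, 8, 5)); after release of (1, 1, 0, 1) the pool is (13, 7, 8, 6)


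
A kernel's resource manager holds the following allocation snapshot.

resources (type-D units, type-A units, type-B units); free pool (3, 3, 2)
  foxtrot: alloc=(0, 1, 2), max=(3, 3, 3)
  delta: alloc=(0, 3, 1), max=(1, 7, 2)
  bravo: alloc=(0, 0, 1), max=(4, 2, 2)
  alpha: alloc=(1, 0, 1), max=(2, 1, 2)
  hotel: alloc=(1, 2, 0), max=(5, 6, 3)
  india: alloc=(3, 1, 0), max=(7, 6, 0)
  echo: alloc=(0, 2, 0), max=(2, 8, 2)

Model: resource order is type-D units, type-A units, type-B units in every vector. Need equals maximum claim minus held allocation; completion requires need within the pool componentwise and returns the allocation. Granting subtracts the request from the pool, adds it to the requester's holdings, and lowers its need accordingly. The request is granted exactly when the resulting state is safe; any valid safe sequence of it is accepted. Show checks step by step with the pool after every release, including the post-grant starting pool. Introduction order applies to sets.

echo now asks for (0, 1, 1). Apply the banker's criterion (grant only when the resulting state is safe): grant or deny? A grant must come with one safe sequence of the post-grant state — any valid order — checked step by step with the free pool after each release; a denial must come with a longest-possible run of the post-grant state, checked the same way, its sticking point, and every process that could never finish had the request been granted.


DENY: after the grant no complete ordering would exist.
Key observation: once alpha, foxtrot, bravo finish, the pool peaks at (4, 3, 5) — and every remaining process still needs more type-A units than that.
On the post-grant state, alpha, foxtrot, bravo is a maximal run — nothing extends it. Check, step by step:
  pool = (3, 2, 1)
  alpha: need (1, 1, 1) fits (3, 2, 1); releases (1, 0, 1), pool now (4, 2, 2)
  foxtrot: need (3, 2, 1) fits (4, 2, 2); releases (0, 1, 2), pool now (4, 3, 4)
  bravo: need (4, 2, 1) fits (4, 3, 4); releases (0, 0, 1), pool now (4, 3, 5)
  delta cannot run: need (1, 4, 1) vs free (4, 3, 5) (insufficient type-A units)
  hotel cannot run: need (4, 4, 3) vs free (4, 3, 5) (insufficient type-A units)
  india cannot run: need (4, 5, 0) vs free (4, 3, 5) (insufficient type-A units)
  echo cannot run: need (2, 5, 1) vs free (4, 3, 5) (insufficient type-A units)
Had the request been granted, delta, hotel, india and echo could never finish.


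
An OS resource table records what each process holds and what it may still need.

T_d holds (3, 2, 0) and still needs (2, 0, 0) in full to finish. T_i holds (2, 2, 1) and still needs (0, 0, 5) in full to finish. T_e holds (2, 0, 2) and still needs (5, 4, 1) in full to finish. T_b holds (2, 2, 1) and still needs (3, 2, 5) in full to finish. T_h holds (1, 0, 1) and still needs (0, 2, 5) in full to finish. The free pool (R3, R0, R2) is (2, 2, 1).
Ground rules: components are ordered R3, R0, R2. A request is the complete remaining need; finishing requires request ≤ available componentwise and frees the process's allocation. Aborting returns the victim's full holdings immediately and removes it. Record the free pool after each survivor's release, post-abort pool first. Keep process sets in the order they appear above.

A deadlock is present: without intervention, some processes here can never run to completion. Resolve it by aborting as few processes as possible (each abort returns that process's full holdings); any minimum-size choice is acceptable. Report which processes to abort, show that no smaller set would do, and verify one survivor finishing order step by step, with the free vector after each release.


Abort T_b and T_h.
Key observation: T_i was stuck for good until T_b and T_h gave back (3, 2, 2); in the order shown it finishes at step 3.
Minimality, checking each single-abort alternative: T_d alone leaves T_i blocked (short on R2); T_i alone leaves T_b blocked (short on R2); T_e alone leaves T_i blocked (short on R2); T_b alone leaves T_i blocked (short on R2); T_h alone leaves T_i blocked (short on R2).
The survivors complete as T_e, T_d, T_i. Walking it through (starting from the post-abort pool):
  pool = (5, 4, 3)
  T_e needs (5, 4, 1) <= (5, 4, 3) -> finishes; pool += (2, 0, 2) = (7, 4, 5)
  T_d needs (2, 0, 0) <= (7, 4, 5) -> finishes; pool += (3, 2, 0) = (10, 6, 5)
  T_i needs (0, 0, 5) <= (10, 6, 5) -> finishes; pool += (2, 2, 1) = (12, 8, 6)


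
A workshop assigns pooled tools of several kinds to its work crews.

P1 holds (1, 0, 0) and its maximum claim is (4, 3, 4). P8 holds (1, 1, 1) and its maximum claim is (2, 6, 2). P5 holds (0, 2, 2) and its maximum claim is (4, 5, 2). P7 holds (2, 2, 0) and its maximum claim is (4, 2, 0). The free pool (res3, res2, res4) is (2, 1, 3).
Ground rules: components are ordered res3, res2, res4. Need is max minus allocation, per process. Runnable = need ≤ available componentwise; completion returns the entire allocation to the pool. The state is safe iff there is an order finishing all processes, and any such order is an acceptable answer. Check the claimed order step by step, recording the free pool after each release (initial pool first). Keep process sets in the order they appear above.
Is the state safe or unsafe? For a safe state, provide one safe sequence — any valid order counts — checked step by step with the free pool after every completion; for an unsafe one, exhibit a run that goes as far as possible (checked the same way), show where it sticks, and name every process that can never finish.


SAFE. One safe sequence: P7, P5, P1, P8.
Key observation: at P7 the run first touches a limit — (2, 0, 0) against (2, 1, 3), exact on a resource it actually requests.
Verifying each step:
  pool = (2, 1, 3)
  P7: need (2, 0, 0) fits (2, 1, 3); releases (2, 2, 0), pool now (4, 3, 3)
  P5: need (4, 3, 0) fits (4, 3, 3); releases (0, 2, 2), pool now (4, 5, 5)
  P1: need (3, 3, 4) fits (4, 5, 5); releases (1, 0, 0), pool now (5, 5, 5)
  P8: need (1, 5, 1) fits (5, 5, 5); releases (1, 1, 1), pool now (6, 6, 6)


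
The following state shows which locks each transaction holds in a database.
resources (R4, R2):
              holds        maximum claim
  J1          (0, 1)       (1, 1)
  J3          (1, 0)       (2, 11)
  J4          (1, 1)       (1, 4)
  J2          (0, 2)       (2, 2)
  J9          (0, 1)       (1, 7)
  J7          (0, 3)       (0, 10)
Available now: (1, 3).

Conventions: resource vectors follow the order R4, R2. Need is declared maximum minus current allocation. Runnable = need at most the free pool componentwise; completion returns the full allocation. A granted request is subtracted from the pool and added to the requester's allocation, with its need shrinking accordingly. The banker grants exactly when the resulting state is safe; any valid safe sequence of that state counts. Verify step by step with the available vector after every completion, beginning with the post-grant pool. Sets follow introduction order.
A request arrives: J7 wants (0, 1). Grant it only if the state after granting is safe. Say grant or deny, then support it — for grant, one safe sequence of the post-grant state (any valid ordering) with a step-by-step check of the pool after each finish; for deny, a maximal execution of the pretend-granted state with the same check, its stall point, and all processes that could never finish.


GRANT — the state after the grant stays safe, e.g. via J1, J4, J2, J7, J9, J3.
Key observation: even at the reduced pool (1, 2), J1 fits immediately, so safety survives the grant.
Check on the post-grant state, step by step:
  pool = (1, 2)
  J1 needs (1, 0) <= (1, 2) -> finishes; pool += (0, 1) = (1, 3)
  J4 needs (0, 3) <= (1, 3) -> finishes; pool += (1, 1) = (2, 4)
  J2 needs (2, 0) <= (2, 4) -> finishes; pool += (0, 2) = (2, 6)
  J7 needs (0, 6) <= (2, 6) -> finishes; pool += (0, 4) = (2, 10)
  J9 needs (1, 6) <= (2, 10) -> finishes; pool += (0, 1) = (2, 11)
  J3 needs (1, 11) <= (2, 11) -> finishes; pool += (1, 0) = (3, 11)


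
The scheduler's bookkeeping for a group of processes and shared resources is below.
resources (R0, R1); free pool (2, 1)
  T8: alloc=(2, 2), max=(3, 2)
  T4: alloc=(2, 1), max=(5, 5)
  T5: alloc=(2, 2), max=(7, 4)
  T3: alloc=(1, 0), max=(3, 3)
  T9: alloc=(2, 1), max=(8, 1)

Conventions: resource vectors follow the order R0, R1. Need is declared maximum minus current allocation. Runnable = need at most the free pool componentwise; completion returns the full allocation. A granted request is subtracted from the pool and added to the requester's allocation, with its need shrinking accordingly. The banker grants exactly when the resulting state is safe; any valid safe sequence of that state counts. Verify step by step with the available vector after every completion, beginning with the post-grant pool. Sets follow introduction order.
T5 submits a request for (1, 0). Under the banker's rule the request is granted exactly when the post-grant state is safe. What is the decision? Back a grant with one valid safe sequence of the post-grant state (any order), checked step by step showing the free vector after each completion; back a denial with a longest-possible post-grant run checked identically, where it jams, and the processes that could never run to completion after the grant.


GRANT — the state after the grant stays safe, e.g. via T8, T3, T5, T9, T4.
Key observation: the grant leaves (1, 1) free — enough for T8, whose release restarts the cascade.
Step-by-step check of the post-grant state:
  pool = (1, 1)
  T8: need (1, 0) fits (1, 1); releases (2, 2), pool now (3, 3)
  T3: need (2, 3) fits (3, 3); releases (1, 0), pool now (4, 3)
  T5: need (4, 2) fits (4, 3); releases (3, 2), pool now (7, 5)
  T9: need (6, 0) fits (7, 5); releases (2, 1), pool now (9, 6)
  T4: need (3, 4) fits (9, 6); releases (2, 1), pool now (11, 7)


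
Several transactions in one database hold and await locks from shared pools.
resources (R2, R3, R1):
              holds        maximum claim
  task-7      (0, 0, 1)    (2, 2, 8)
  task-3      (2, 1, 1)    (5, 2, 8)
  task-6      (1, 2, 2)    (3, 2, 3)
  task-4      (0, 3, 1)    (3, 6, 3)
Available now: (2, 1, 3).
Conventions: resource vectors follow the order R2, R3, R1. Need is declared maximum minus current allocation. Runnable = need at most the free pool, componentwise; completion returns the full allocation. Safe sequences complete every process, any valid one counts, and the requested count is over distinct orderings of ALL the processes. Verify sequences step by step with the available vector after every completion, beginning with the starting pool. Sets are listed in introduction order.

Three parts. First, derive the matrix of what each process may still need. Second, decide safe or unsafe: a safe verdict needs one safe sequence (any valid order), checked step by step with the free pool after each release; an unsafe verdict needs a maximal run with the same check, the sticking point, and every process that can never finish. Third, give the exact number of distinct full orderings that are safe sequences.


(1) Remaining need (order R2, R3, R1):
  task-7: (2, 2, 7)
  task-3: (3, 1, 7)
  task-6: (2, 0, 1)
  task-4: (3, 3, 2)
(2) UNSAFE — no complete ordering exists.
Key observation: the pool after task-6, task-4 is (3, 6, 6); every surviving request exceeds it in R1, so progress ends there.
A maximal execution: task-6, task-4 — then nothing else fits. Verifying each step:
  pool = (2, 1, 3)
  task-6: need (2, 0, 1) fits (2, 1, 3); releases (1, 2, 2), pool now (3, 3, 5)
  task-4: need (3, 3, 2) fits (3, 3, 5); releases (0, 3, 1), pool now (3, 6, 6)
  task-7 cannot run: need (2, 2, 7) vs free (3, 6, 6) (insufficient R1)
  task-3 cannot run: need (3, 1, 7) vs free (3, 6, 6) (insufficient R1)
Permanently blocked: task-7 and task-3.
(3) The exact count: 0 of the possible complete orderings are safe sequences.


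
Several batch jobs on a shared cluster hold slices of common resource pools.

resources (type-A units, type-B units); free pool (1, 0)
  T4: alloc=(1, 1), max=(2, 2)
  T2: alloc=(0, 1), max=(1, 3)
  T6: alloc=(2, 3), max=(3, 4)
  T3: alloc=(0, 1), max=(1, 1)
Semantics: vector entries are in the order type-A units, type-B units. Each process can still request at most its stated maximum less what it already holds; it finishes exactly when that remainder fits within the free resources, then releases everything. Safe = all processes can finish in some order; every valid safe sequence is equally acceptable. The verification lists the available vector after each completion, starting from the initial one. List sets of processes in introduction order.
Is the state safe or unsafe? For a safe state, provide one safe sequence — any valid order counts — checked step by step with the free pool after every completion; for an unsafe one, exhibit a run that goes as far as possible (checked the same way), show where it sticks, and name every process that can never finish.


The state is SAFE; one workable sequence: T3, T4, T2, T6.
Key observation: at T3 the run first touches a limit — (1, 0) against (1, 0), exact on a resource it actually requests.
Walking it through:
  pool = (1, 0)
  run T3 (needs (1, 0), free (1, 0)); after release of (0, 1) the pool is (1, 1)
  run T4 (needs (1, 1), free (1, 1)); after release of (1, 1) the pool is (2, 2)
  run T2 (needs (1, 2), free (2, 2)); after release of (0, 1) the pool is (2, 3)
  run T6 (needs (1, 1), free (2, 3)); after release of (2, 3) the pool is (4, 6)


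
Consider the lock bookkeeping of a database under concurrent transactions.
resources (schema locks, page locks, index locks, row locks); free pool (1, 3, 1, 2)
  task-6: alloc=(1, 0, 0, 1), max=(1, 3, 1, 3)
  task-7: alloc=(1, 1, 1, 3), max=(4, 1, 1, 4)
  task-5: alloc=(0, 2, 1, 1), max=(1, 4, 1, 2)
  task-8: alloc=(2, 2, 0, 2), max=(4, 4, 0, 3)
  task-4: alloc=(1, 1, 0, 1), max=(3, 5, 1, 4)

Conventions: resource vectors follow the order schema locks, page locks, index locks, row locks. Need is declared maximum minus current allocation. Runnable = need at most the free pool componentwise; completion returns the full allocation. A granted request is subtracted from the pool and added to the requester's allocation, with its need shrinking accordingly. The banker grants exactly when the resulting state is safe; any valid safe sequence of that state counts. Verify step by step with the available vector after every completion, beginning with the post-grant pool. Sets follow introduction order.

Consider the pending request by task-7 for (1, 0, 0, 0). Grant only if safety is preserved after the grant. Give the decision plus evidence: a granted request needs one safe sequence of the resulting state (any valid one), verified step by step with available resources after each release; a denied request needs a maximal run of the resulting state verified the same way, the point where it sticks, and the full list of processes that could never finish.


DENY. Granting would leave the state unsafe.
Key observation: task-6, task-5 can finish, but then (1, 5, 2, 4) is all there is, and the blocked group's schema locks demands exceed it.
On the post-grant state, task-6, task-5 is a maximal run — nothing extends it. Check, step by step:
  pool = (0, 3, 1, 2)
  run task-6 (needs (0, 3, 1, 2), free (0, 3, 1, 2)); after release of (1, 0, 0, 1) the pool is (1, 3, 1, 3)
  run task-5 (needs (1, 2, 0, 1), free (1, 3, 1, 3)); after release of (0, 2, 1, 1) the pool is (1, 5, 2, 4)
  task-7 still needs (2, 0, 0, 1) but only (1, 5, 2, 4) is free — short on schema locks
  task-8 still needs (2, 2, 0, 1) but only (1, 5, 2, 4) is free — short on schema locks
  task-4 still needs (2, 4, 1, 3) but only (1, 5, 2, 4) is free — short on schema locks
Had the request been granted, task-7, task-8 and task-4 could never finish.


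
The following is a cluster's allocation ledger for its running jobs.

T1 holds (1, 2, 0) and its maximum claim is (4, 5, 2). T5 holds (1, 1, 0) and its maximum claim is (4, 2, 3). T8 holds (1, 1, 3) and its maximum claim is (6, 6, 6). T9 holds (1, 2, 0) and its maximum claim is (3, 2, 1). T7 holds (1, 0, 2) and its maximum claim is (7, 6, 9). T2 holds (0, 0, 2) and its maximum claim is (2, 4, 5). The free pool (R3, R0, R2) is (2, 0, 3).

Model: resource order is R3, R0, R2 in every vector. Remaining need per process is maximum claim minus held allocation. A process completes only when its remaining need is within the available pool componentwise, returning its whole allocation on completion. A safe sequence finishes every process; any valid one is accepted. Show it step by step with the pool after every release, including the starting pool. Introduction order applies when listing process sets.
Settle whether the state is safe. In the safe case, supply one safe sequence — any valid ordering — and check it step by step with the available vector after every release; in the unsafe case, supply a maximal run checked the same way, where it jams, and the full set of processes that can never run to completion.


The state is SAFE; one workable sequence: T9, T5, T1, T2, T8, T7.
Key observation: the order's first zero-slack moment is T9 ((2, 0, 1) needed, (2, 0, 3) free — a requested resource with nothing to spare).
Walking it through:
  pool = (2, 0, 3)
  run T9 (needs (2, 0, 1), free (2, 0, 3)); after release of (1, 2, 0) the pool is (3, 2, 3)
  run T5 (needs (3, 1, 3), free (3, 2, 3)); after release of (1, 1, 0) the pool is (4, 3, 3)
  run T1 (needs (3, 3, 2), free (4, 3, 3)); after release of (1, 2, 0) the pool is (5, 5, 3)
  run T2 (needs (2, 4, 3), free (5, 5, 3)); after release of (0, 0, 2) the pool is (5, 5, 5)
  run T8 (needs (5, 5, 3), free (5, 5, 5)); after release of (1, 1, 3) the pool is (6, 6, 8)
  run T7 (needs (6, 6, 7), free (6, 6, 8)); after release of (1, 0, 2) the pool is (7, 6, 10)


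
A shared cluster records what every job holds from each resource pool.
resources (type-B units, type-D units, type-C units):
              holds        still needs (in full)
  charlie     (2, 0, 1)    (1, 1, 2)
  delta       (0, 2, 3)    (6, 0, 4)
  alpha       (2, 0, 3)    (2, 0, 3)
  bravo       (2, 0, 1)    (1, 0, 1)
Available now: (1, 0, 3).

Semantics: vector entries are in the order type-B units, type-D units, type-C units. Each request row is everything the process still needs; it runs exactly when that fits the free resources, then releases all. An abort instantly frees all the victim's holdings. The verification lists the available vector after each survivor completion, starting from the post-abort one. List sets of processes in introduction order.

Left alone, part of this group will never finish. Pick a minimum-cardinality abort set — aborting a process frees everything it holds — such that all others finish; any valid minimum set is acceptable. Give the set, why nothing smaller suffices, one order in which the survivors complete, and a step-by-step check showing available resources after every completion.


Abort charlie.
Key observation: delta could never have finished before the abort; with (2, 0, 1) returned by charlie, it fits at step 3.
No smaller set exists: with zero aborts the deadlock remains.
The survivors complete as alpha, bravo, delta. Verifying each step (starting from the post-abort pool):
  pool = (3, 0, 4)
  alpha needs (2, 0, 3) <= (3, 0, 4) -> finishes; pool += (2, 0, 3) = (5, 0, 7)
  bravo needs (1, 0, 1) <= (5, 0, 7) -> finishes; pool += (2, 0, 1) = (7, 0, 8)
  delta needs (6, 0, 4) <= (7, 0, 8) -> finishes; pool += (0, 2, 3) = (7, 2, 11)


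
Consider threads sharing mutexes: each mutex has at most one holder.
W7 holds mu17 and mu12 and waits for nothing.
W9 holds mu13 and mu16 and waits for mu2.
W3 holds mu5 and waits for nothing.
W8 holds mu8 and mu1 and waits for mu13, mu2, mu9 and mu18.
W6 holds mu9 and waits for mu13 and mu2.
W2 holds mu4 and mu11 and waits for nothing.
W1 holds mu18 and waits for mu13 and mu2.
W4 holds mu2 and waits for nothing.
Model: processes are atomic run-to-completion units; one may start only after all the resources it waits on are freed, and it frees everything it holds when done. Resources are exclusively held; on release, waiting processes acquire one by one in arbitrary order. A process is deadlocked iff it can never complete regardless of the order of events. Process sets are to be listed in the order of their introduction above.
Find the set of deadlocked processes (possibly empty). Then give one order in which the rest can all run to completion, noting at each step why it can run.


No process is deadlocked.
Key observation: all waits point, directly or indirectly, at processes that can finish, so nothing is permanently blocked.
The rest can finish in the order W4, W9, W3, W2, W6, W1, W7, W8.
Verifying each step:
  W4 waits on nothing -> runs at once and releases mu2
  W9 waits on mu2 — all released -> runs and releases mu13 and mu16
  W3 waits on nothing -> runs at once and releases mu5
  W2 waits on nothing -> runs at once and releases mu4 and mu11
  W6 waits on mu13 and mu2 — all released -> runs and releases mu9
  W1 waits on mu13 and mu2 — all released -> runs and releases mu18
  W7 waits on nothing -> runs at once and releases mu17 and mu12
  W8 waits on mu13, mu2, mu9 and mu18 — all released -> runs and releases mu8 and mu1


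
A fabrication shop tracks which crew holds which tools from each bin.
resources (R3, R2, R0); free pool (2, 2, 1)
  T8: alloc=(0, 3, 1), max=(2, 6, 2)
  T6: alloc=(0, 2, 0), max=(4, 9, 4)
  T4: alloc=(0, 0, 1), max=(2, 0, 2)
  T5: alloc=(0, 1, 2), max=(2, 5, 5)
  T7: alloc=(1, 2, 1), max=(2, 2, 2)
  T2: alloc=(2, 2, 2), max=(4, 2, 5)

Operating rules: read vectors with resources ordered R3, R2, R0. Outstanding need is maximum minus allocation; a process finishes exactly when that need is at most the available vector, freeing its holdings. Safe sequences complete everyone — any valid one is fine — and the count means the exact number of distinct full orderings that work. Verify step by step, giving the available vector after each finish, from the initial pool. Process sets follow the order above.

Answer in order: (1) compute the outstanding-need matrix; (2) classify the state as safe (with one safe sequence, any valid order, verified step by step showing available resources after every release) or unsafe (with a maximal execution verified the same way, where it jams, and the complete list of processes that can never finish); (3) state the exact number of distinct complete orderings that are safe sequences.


(1) Need matrix, components ordered R3, R2, R0:
  T8: (2, 3, 1)
  T6: (4, 7, 4)
  T4: (2, 0, 1)
  T5: (2, 4, 3)
  T7: (1, 0, 1)
  T2: (2, 0, 3)
(2) The state is SAFE; one workable sequence: T7, T4, T2, T8, T6, T5.
Key observation: T7 is the earliest step where a requested resource binds exactly: need (1, 0, 1), pool (2, 2, 1) at its turn.
Verifying each step:
  pool = (2, 2, 1)
  T7 needs (1, 0, 1) <= (2, 2, 1) -> finishes; pool += (1, 2, 1) = (3, 4, 2)
  T4 needs (2, 0, 1) <= (3, 4, 2) -> finishes; pool += (0, 0, 1) = (3, 4, 3)
  T2 needs (2, 0, 3) <= (3, 4, 3) -> finishes; pool += (2, 2, 2) = (5, 6, 5)
  T8 needs (2, 3, 1) <= (5, 6, 5) -> finishes; pool += (0, 3, 1) = (5, 9, 6)
  T6 needs (4, 7, 4) <= (5, 9, 6) -> finishes; pool += (0, 2, 0) = (5, 11, 6)
  T5 needs (2, 4, 3) <= (5, 11, 6) -> finishes; pool += (0, 1, 2) = (5, 12, 8)
(3) Precisely 32 of the possible complete orderings are safe sequences.


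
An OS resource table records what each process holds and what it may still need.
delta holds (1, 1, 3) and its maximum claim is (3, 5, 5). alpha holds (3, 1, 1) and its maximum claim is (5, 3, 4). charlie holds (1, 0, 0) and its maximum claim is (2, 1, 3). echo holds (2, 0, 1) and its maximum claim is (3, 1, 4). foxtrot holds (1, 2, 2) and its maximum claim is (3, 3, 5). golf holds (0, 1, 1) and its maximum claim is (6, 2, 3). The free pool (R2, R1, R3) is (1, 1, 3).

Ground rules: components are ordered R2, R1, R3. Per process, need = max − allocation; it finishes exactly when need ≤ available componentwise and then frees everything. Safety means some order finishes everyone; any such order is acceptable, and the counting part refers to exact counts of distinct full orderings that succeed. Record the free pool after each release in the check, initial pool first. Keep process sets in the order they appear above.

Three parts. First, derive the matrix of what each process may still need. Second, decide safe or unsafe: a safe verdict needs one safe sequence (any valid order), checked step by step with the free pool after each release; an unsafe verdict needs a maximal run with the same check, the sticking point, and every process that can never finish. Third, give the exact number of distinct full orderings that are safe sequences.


(1) Outstanding need per process (order R2, R1, R3):
  delta: (2, 4, 2)
  alpha: (2, 2, 3)
  charlie: (1, 1, 3)
  echo: (1, 1, 3)
  foxtrot: (2, 1, 3)
  golf: (6, 1, 2)
(2) SAFE. One safe sequence: echo, foxtrot, alpha, golf, delta, charlie.
Key observation: reading the order forward, echo is the first process whose need (1, 1, 3) meets the free pool (1, 1, 3) exactly on a resource it requests.
Step-by-step check:
  pool = (1, 1, 3)
  echo: need (1, 1, 3) fits (1, 1, 3); releases (2, 0, 1), pool now (3, 1, 4)
  foxtrot: need (2, 1, 3) fits (3, 1, 4); releases (1, 2, 2), pool now (4, 3, 6)
  alpha: need (2, 2, 3) fits (4, 3, 6); releases (3, 1, 1), pool now (7, 4, 7)
  golf: need (6, 1, 2) fits (7, 4, 7); releases (0, 1, 1), pool now (7, 5, 8)
  delta: need (2, 4, 2) fits (7, 5, 8); releases (1, 1, 3), pool now (8, 6, 11)
  charlie: need (1, 1, 3) fits (8, 6, 11); releases (1, 0, 0), pool now (9, 6, 11)
(3) Exactly 20 of the possible complete orderings are safe sequences.


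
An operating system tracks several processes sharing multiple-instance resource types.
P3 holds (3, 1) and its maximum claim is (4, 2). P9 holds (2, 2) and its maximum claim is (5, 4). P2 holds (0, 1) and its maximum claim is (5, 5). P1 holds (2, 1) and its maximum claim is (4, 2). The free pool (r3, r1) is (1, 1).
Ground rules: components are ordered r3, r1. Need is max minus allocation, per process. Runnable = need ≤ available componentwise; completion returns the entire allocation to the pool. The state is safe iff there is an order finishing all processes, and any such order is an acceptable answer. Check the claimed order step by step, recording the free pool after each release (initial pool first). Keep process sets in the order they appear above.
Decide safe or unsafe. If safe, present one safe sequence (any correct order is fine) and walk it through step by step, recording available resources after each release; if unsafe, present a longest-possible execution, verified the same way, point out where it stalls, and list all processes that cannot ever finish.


The state is SAFE; one workable sequence: P3, P9, P2, P1.
Key observation: reading the order forward, P3 is the first process whose need (1, 1) meets the free pool (1, 1) exactly on a resource it requests.
Step-by-step check:
  pool = (1, 1)
  run P3 (needs (1, 1), free (1, 1)); after release of (3, 1) the pool is (4, 2)
  run P9 (needs (3, 2), free (4, 2)); after release of (2, 2) the pool is (6, 4)
  run P2 (needs (5, 4), free (6, 4)); after release of (0, 1) the pool is (6, 5)
  run P1 (needs (2, 1), free (6, 5)); after release of (2, 1) the pool is (8, 6)


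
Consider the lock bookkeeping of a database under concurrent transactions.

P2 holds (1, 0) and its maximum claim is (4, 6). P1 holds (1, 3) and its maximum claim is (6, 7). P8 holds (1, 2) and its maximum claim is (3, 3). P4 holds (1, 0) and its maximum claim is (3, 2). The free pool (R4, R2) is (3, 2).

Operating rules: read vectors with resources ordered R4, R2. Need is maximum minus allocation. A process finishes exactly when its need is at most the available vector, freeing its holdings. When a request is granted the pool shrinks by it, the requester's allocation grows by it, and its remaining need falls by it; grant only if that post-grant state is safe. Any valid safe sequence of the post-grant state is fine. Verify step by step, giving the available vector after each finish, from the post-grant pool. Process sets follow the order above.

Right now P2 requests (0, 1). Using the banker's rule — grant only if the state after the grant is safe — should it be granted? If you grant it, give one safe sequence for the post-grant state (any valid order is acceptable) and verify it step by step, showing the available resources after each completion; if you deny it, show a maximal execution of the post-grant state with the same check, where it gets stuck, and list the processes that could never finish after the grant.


DENY: after the grant no complete ordering would exist.
Key observation: the pool after P8, P4 is (5, 3); every surviving request exceeds it in R2, so progress ends there.
On the post-grant state, P8, P4 is a maximal run — nothing extends it. Step-by-step check:
  pool = (3, 1)
  P8 needs (2, 1) <= (3, 1) -> finishes; pool += (1, 2) = (4, 3)
  P4 needs (2, 2) <= (4, 3) -> finishes; pool += (1, 0) = (5, 3)
  P2 cannot run: need (3, 5) vs free (5, 3) (insufficient R2)
  P1 cannot run: need (5, 4) vs free (5, 3) (insufficient R2)
Processes that could never finish after the grant: P2 and P1.


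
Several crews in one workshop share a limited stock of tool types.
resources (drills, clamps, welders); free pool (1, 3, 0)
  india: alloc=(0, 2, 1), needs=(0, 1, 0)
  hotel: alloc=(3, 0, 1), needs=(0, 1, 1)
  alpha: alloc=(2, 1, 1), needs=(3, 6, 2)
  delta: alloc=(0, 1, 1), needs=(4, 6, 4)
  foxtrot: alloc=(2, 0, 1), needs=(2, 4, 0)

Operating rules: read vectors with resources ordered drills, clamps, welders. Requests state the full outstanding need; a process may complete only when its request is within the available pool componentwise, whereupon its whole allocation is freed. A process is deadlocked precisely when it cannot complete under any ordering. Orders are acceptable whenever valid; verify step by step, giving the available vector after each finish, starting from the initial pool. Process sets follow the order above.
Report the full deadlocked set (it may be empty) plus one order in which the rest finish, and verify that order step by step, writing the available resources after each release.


The deadlocked set is alpha and delta.
Key observation: no order helps: past india, hotel, foxtrot, the free pool tops out at (6, 5, 3), below what each blocked process needs in clamps.
One completion order for the rest: india, hotel, foxtrot. Check, step by step:
  pool = (1, 3, 0)
  india: need (0, 1, 0) fits (1, 3, 0); releases (0, 2, 1), pool now (1, 5, 1)
  hotel: need (0, 1, 1) fits (1, 5, 1); releases (3, 0, 1), pool now (4, 5, 2)
  foxtrot: need (2, 4, 0) fits (4, 5, 2); releases (2, 0, 1), pool now (6, 5, 3)
The stuck group stays short no matter what:
  alpha cannot run: need (3, 6, 2) vs free (6, 5, 3) (insufficient clamps)
  delta cannot run: need (4, 6, 4) vs free (6, 5, 3) (insufficient clamps and welders)


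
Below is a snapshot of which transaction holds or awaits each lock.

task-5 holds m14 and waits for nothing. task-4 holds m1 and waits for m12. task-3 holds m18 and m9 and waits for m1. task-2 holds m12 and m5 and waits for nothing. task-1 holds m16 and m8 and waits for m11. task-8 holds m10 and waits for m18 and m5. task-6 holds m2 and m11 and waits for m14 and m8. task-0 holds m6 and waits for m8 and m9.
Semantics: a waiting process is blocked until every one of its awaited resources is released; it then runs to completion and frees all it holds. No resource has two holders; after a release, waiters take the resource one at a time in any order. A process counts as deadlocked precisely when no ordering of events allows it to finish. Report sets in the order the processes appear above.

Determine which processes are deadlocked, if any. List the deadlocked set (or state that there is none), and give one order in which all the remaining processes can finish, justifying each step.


Deadlocked: task-1, task-6 and task-0.
Key observation: the waits loop around task-1 -> task-6 -> task-1 with no way out; task-0 waits into the deadlock from upstream.
The rest can finish in the order task-2, task-4, task-3, task-8, task-5.
Step-by-step check:
  task-2 waits on nothing -> runs at once and releases m12 and m5
  run task-4 (all its waits — m12 — are resolved); releases m1
  run task-3 (all its waits — m1 — are resolved); releases m18 and m9
  run task-8 (all its waits — m18 and m5 — are resolved); releases m10
  task-5 waits on nothing -> runs at once and releases m14
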